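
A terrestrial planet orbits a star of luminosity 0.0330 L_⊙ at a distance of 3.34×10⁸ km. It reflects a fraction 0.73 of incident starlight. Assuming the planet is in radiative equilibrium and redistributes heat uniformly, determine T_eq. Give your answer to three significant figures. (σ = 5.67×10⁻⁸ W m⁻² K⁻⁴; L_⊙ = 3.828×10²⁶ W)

T_eq ≈ 57.2 K

d = 3.34×10⁸ km = 3.34×10¹¹ m.
L = 0.0330 × 3.828×10²⁶ = 1.26×10²⁵ W.
Flux: S = L/(4πd²) = 1.26×10²⁵/(4π×(3.34×10¹¹)²) = 9.01 W m⁻².
Energy balance: absorbed = emitted ⇒ πR²·S(1−A) = 4πR²·σT_eq⁴, so T_eq⁴ = S(1−A)/(4σ).
T_eq = [9.01 × 0.27 / (4 × 5.67×10⁻⁸)]^(1/4) = (1.07×10⁷)^(1/4) = 57.2 K.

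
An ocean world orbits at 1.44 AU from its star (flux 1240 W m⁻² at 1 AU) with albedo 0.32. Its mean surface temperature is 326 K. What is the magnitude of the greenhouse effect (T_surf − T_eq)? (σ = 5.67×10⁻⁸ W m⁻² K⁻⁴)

S = 1240/1.44² = 598.0 W m⁻².
T_eq = [S(1−A)/(4σ)]^(1/4) = [598.0×0.68/(4×5.67×10⁻⁸)]^(1/4) = 205.8 K.
ΔT = T_surf − T_eq = 326 − 205.8.

ΔT ≈ 120.2 K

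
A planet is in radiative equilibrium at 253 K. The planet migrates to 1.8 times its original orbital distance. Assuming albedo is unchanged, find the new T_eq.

T_eq ∝ L^(1/4) · d^(−1/2).
T′ = 253 / 1.8^(1/2) = 189 K.

T_eq ≈ 189 K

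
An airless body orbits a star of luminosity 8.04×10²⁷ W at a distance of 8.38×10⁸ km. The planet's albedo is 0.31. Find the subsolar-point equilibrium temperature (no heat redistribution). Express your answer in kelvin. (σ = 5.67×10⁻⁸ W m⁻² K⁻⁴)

d = 8.38×10⁸ km = 8.38×10¹¹ m.
Flux: S = L/(4πd²) = 8.04×10²⁷/(4π×(8.38×10¹¹)²) = 911 W m⁻².
At the subsolar point the surface absorbs S(1−A) and emits σT⁴ per unit area — no factor of 4, since only the local patch is in balance.
T = [911 × 0.69 / 5.67×10⁻⁸]^(1/4) = (1.11×10¹⁰)^(1/4) = 324 K.

T_ss ≈ 324 K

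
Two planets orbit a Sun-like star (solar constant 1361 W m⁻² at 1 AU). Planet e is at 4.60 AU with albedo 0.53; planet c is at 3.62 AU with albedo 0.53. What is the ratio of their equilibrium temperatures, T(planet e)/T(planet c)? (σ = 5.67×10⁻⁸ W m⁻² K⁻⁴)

T_eq = [S₀(1−A)/(4σd²)]^(1/4), so T ∝ (1−A)^(1/4) / √d.
T₁ = [1361×0.47/(4×5.67×10⁻⁸×4.60²)]^(1/4) = 107.45 K.
T₂ = [1361×0.47/(4×5.67×10⁻⁸×3.62²)]^(1/4) = 121.12 K.

T₁/T₂ ≈ 0.887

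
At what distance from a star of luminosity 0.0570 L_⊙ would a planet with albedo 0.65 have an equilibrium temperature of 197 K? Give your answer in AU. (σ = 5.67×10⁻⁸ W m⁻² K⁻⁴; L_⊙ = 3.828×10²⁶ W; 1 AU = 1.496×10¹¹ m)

d ≈ 0.282 AU

L = 0.0570 × 3.828×10²⁶ = 2.18×10²⁵ W.
From T_eq⁴ = L(1−A)/(16πσd²): d = √[L(1−A)/(16πσT_eq⁴)].
d = √[2.18×10²⁵ × 0.35 / (16π × 5.67×10⁻⁸ × (197)⁴)] = 4.22×10¹⁰ m = 0.282 AU.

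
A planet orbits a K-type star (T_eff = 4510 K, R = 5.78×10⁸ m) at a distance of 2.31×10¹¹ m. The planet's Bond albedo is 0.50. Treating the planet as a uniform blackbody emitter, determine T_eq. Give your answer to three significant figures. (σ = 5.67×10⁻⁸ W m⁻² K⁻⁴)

L = 4πR_⋆²σT_⋆⁴ = 4π(5.78×10⁸)² × 5.67×10⁻⁸ × (4510)⁴ = 9.85×10²⁵ W.
S = L/(4πd²) = 147 W m⁻².
Energy balance: absorbed = emitted ⇒ πR²·S(1−A) = 4πR²·σT_eq⁴, so T_eq⁴ = S(1−A)/(4σ).
T_eq = [147 × 0.50 / (4 × 5.67×10⁻⁸)]^(1/4) = (3.24×10⁸)^(1/4) = 134 K.

T_eq ≈ 134 K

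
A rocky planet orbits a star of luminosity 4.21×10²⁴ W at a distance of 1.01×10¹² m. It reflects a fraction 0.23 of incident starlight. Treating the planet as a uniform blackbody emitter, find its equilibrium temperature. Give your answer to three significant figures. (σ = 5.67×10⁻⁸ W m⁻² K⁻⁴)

Flux: S = L/(4πd²) = 4.21×10²⁴/(4π×(1.01×10¹²)²) = 0.328 W m⁻².
Energy balance: absorbed = emitted ⇒ πR²·S(1−A) = 4πR²·σT_eq⁴, so T_eq⁴ = S(1−A)/(4σ).
T_eq = [0.328 × 0.77 / (4 × 5.67×10⁻⁸)]^(1/4) = (1.12×10⁶)^(1/4) = 32.5 K.

T_eq ≈ 32.5 K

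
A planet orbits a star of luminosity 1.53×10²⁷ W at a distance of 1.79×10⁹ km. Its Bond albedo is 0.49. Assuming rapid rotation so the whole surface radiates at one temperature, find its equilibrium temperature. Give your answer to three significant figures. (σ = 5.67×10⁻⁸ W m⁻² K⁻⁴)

T_eq ≈ 96.1 K

d = 1.79×10⁹ km = 1.79×10¹² m.
Flux: S = L/(4πd²) = 1.53×10²⁷/(4π×(1.79×10¹²)²) = 38.0 W m⁻².
Energy balance: absorbed = emitted ⇒ πR²·S(1−A) = 4πR²·σT_eq⁴, so T_eq⁴ = S(1−A)/(4σ).
T_eq = [38.0 × 0.51 / (4 × 5.67×10⁻⁸)]^(1/4) = (8.54×10⁷)^(1/4) = 96.1 K.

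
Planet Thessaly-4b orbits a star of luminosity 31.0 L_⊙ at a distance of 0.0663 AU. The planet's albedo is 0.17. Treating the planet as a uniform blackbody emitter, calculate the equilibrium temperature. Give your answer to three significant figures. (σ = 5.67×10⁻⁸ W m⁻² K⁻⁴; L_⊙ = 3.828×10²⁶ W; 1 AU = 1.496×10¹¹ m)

d = 0.0663 AU = 9.92×10⁹ m.
L = 31.0 × 3.828×10²⁶ = 1.19×10²⁸ W.
Flux: S = L/(4πd²) = 1.19×10²⁸/(4π×(9.92×10⁹)²) = 9.60×10⁶ W m⁻².
Energy balance: absorbed = emitted ⇒ πR²·S(1−A) = 4πR²·σT_eq⁴, so T_eq⁴ = S(1−A)/(4σ).
T_eq = [9.60×10⁶ × 0.83 / (4 × 5.67×10⁻⁸)]^(1/4) = (3.51×10¹³)^(1/4) = 2430 K.

T_eq ≈ 2430 K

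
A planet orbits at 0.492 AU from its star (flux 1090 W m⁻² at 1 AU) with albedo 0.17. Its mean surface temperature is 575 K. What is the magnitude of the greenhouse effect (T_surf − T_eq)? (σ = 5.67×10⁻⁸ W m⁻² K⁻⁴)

ΔT ≈ 216.7 K

S = 1090/0.492² = 4503 W m⁻².
T_eq = [S(1−A)/(4σ)]^(1/4) = [4503×0.83/(4×5.67×10⁻⁸)]^(1/4) = 358.3 K.
ΔT = T_surf − T_eq = 575 − 358.3.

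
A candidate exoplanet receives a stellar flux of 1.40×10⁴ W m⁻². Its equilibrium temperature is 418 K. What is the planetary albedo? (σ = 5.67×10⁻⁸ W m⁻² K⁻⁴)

From T_eq⁴ = S(1−A)/(4σ): 1−A = 4σT_eq⁴/S.
1−A = 4 × 5.67×10⁻⁸ × (418)⁴ / 1.40×10⁴ = 0.495.

A ≈ 0.51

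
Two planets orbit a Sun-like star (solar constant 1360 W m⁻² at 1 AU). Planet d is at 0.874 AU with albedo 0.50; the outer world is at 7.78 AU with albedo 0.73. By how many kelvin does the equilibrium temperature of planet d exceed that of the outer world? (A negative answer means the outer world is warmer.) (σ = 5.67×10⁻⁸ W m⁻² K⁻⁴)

T_eq = [S₀(1−A)/(4σd²)]^(1/4), so T ∝ (1−A)^(1/4) / √d.
T₁ = [1360×0.50/(4×5.67×10⁻⁸×0.874²)]^(1/4) = 250.30 K.
T₂ = [1360×0.27/(4×5.67×10⁻⁸×7.78²)]^(1/4) = 71.92 K.

ΔT ≈ 178.4 K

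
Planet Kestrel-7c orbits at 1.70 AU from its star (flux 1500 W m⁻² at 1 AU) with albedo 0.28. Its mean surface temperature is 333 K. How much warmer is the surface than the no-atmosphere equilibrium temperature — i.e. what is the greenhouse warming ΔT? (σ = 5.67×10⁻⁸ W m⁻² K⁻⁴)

ΔT ≈ 131.5 K

S = 1500/1.70² = 519.0 W m⁻².
T_eq = [S(1−A)/(4σ)]^(1/4) = [519.0×0.72/(4×5.67×10⁻⁸)]^(1/4) = 201.5 K.
ΔT = T_surf − T_eq = 333 − 201.5.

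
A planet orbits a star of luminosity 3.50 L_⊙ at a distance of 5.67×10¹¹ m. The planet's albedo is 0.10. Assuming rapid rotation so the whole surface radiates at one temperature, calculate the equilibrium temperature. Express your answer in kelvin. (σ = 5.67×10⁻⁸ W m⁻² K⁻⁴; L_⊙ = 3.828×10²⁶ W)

L = 3.50 × 3.828×10²⁶ = 1.34×10²⁷ W.
Flux: S = L/(4πd²) = 1.34×10²⁷/(4π×(5.67×10¹¹)²) = 332 W m⁻².
Energy balance: absorbed = emitted ⇒ πR²·S(1−A) = 4πR²·σT_eq⁴, so T_eq⁴ = S(1−A)/(4σ).
T_eq = [332 × 0.90 / (4 × 5.67×10⁻⁸)]^(1/4) = (1.32×10⁹)^(1/4) = 190 K.

T_eq ≈ 190 K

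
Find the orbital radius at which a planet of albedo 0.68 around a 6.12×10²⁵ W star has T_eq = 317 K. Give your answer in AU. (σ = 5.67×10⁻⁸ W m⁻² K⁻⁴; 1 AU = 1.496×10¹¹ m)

d ≈ 0.174 AU

From T_eq⁴ = L(1−A)/(16πσd²): d = √[L(1−A)/(16πσT_eq⁴)].
d = √[6.12×10²⁵ × 0.32 / (16π × 5.67×10⁻⁸ × (317)⁴)] = 2.61×10¹⁰ m = 0.174 AU.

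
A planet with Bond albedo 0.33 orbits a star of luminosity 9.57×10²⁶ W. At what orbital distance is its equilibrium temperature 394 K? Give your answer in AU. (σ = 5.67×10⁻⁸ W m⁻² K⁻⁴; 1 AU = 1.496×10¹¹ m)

d ≈ 0.646 AU

From T_eq⁴ = L(1−A)/(16πσd²): d = √[L(1−A)/(16πσT_eq⁴)].
d = √[9.57×10²⁶ × 0.67 / (16π × 5.67×10⁻⁸ × (394)⁴)] = 9.66×10¹⁰ m = 0.646 AU.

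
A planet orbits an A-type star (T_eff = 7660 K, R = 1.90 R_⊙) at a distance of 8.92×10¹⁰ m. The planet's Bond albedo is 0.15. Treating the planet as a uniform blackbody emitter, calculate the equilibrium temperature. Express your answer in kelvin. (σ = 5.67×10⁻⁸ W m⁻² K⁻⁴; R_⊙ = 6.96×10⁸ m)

R_⋆ = 1.90 × 6.96×10⁸ = 1.32×10⁹ m.
L = 4πR_⋆²σT_⋆⁴ = 4π(1.32×10⁹)² × 5.67×10⁻⁸ × (7660)⁴ = 4.29×10²⁷ W.
S = L/(4πd²) = 4.29×10⁴ W m⁻².
Energy balance: absorbed = emitted ⇒ πR²·S(1−A) = 4πR²·σT_eq⁴, so T_eq⁴ = S(1−A)/(4σ).
T_eq = [4.29×10⁴ × 0.85 / (4 × 5.67×10⁻⁸)]^(1/4) = (1.61×10¹¹)^(1/4) = 633 K.

T_eq ≈ 633 K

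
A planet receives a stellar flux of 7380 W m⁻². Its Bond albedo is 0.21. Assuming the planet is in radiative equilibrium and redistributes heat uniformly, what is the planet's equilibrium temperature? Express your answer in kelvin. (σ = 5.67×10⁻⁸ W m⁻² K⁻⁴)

T_eq ≈ 400 K

Energy balance: absorbed = emitted ⇒ πR²·S(1−A) = 4πR²·σT_eq⁴, so T_eq⁴ = S(1−A)/(4σ).
T_eq = [7380 × 0.79 / (4 × 5.67×10⁻⁸)]^(1/4) = (2.57×10¹⁰)^(1/4) = 400 K.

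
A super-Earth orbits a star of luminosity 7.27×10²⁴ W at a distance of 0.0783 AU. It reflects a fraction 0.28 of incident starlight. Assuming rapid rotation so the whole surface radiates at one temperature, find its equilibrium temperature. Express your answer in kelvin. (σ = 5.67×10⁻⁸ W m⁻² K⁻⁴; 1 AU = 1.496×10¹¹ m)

T_eq ≈ 340 K

d = 0.0783 AU = 1.17×10¹⁰ m.
Flux: S = L/(4πd²) = 7.27×10²⁴/(4π×(1.17×10¹⁰)²) = 4220 W m⁻².
Energy balance: absorbed = emitted ⇒ πR²·S(1−A) = 4πR²·σT_eq⁴, so T_eq⁴ = S(1−A)/(4σ).
T_eq = [4220 × 0.72 / (4 × 5.67×10⁻⁸)]^(1/4) = (1.34×10¹⁰)^(1/4) = 340 K.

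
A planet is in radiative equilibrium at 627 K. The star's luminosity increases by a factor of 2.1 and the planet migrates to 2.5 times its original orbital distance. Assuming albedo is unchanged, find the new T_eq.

T_eq ≈ 477 K

T_eq ∝ L^(1/4) · d^(−1/2).
T′ = 627 × 2.1^(1/4) / 2.5^(1/2) = 477 K.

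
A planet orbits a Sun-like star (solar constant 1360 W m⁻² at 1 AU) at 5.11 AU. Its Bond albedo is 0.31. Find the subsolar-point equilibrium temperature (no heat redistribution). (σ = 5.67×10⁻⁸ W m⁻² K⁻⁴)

T_ss ≈ 159 K

Flux at 5.11 AU: S = 1360/5.11² = 52.1 W m⁻².
At the subsolar point the surface absorbs S(1−A) and emits σT⁴ per unit area — no factor of 4, since only the local patch is in balance.
T = [52.1 × 0.69 / 5.67×10⁻⁸]^(1/4) = (6.34×10⁸)^(1/4) = 159 K.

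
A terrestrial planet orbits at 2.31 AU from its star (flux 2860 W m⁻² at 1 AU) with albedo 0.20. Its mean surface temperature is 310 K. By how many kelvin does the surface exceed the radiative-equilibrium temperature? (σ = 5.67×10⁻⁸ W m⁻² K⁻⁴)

S = 2860/2.31² = 536.0 W m⁻².
T_eq = [S(1−A)/(4σ)]^(1/4) = [536.0×0.80/(4×5.67×10⁻⁸)]^(1/4) = 208.5 K.
ΔT = T_surf − T_eq = 310 − 208.5.

ΔT ≈ 101.5 K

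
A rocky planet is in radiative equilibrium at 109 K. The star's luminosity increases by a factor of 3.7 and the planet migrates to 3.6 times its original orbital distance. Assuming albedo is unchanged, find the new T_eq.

T_eq ≈ 79.7 K

T_eq ∝ L^(1/4) · d^(−1/2).
T′ = 109 × 3.7^(1/4) / 3.6^(1/2) = 79.7 K.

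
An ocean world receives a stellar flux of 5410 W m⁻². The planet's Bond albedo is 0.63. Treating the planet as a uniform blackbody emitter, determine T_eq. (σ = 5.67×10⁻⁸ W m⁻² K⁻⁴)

Energy balance: absorbed = emitted ⇒ πR²·S(1−A) = 4πR²·σT_eq⁴, so T_eq⁴ = S(1−A)/(4σ).
T_eq = [5410 × 0.37 / (4 × 5.67×10⁻⁸)]^(1/4) = (8.83×10⁹)^(1/4) = 307 K.

T_eq ≈ 307 K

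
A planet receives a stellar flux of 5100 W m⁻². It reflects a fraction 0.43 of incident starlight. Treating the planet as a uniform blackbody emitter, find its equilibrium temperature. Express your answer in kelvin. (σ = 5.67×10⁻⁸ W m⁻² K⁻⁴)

T_eq ≈ 336 K

Energy balance: absorbed = emitted ⇒ πR²·S(1−A) = 4πR²·σT_eq⁴, so T_eq⁴ = S(1−A)/(4σ).
T_eq = [5100 × 0.57 / (4 × 5.67×10⁻⁸)]^(1/4) = (1.28×10¹⁰)^(1/4) = 336 K.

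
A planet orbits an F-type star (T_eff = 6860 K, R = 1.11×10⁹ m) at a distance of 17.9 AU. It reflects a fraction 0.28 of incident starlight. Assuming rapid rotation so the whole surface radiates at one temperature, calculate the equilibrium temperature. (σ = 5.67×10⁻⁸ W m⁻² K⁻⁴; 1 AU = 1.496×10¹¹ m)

T_eq ≈ 91.0 K

d = 17.9 AU = 2.68×10¹² m.
L = 4πR_⋆²σT_⋆⁴ = 4π(1.11×10⁹)² × 5.67×10⁻⁸ × (6860)⁴ = 1.94×10²⁷ W.
S = L/(4πd²) = 21.6 W m⁻².
Energy balance: absorbed = emitted ⇒ πR²·S(1−A) = 4πR²·σT_eq⁴, so T_eq⁴ = S(1−A)/(4σ).
T_eq = [21.6 × 0.72 / (4 × 5.67×10⁻⁸)]^(1/4) = (6.85×10⁷)^(1/4) = 91.0 K.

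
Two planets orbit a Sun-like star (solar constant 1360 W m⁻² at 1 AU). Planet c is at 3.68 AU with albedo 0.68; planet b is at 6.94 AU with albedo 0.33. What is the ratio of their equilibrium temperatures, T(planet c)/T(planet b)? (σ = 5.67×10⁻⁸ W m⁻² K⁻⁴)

T₁/T₂ ≈ 1.142

T_eq = [S₀(1−A)/(4σd²)]^(1/4), so T ∝ (1−A)^(1/4) / √d.
T₁ = [1360×0.32/(4×5.67×10⁻⁸×3.68²)]^(1/4) = 109.10 K.
T₂ = [1360×0.67/(4×5.67×10⁻⁸×6.94²)]^(1/4) = 95.57 K.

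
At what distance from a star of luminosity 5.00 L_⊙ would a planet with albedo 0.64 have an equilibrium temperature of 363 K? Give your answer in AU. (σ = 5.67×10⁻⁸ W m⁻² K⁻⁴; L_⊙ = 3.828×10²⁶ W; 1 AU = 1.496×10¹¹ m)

d ≈ 0.789 AU

L = 5.00 × 3.828×10²⁶ = 1.91×10²⁷ W.
From T_eq⁴ = L(1−A)/(16πσd²): d = √[L(1−A)/(16πσT_eq⁴)].
d = √[1.91×10²⁷ × 0.36 / (16π × 5.67×10⁻⁸ × (363)⁴)] = 1.18×10¹¹ m = 0.789 AU.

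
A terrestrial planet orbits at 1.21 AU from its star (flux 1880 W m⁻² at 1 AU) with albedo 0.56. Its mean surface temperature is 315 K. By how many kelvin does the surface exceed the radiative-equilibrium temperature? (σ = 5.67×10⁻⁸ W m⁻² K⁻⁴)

ΔT ≈ 91.6 K

S = 1880/1.21² = 1284 W m⁻².
T_eq = [S(1−A)/(4σ)]^(1/4) = [1284×0.44/(4×5.67×10⁻⁸)]^(1/4) = 223.4 K.
ΔT = T_surf − T_eq = 315 − 223.4.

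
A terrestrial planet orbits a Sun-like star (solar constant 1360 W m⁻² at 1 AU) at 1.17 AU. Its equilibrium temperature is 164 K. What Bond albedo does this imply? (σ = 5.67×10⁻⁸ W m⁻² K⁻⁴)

A ≈ 0.83

Flux at 1.17 AU: S = 1360/1.17² = 993 W m⁻².
From T_eq⁴ = S(1−A)/(4σ): 1−A = 4σT_eq⁴/S.
1−A = 4 × 5.67×10⁻⁸ × (164)⁴ / 993 = 0.165.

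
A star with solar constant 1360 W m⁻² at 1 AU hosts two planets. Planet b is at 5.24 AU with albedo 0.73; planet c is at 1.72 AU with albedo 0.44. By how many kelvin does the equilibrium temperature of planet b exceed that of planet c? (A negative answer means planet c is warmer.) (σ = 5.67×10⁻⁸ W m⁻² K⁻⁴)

T_eq = [S₀(1−A)/(4σd²)]^(1/4), so T ∝ (1−A)^(1/4) / √d.
T₁ = [1360×0.27/(4×5.67×10⁻⁸×5.24²)]^(1/4) = 87.63 K.
T₂ = [1360×0.56/(4×5.67×10⁻⁸×1.72²)]^(1/4) = 183.55 K.

ΔT ≈ -95.9 K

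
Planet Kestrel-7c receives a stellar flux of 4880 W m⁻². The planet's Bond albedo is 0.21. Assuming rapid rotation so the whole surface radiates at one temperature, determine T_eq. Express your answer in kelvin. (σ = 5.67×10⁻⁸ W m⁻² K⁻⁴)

Energy balance: absorbed = emitted ⇒ πR²·S(1−A) = 4πR²·σT_eq⁴, so T_eq⁴ = S(1−A)/(4σ).
T_eq = [4880 × 0.79 / (4 × 5.67×10⁻⁸)]^(1/4) = (1.70×10¹⁰)^(1/4) = 361 K.

T_eq ≈ 361 K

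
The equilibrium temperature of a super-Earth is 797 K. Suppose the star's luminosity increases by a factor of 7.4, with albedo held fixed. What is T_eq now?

T_eq ≈ 1310 K

T_eq ∝ L^(1/4) · d^(−1/2).
T′ = 797 × 7.4^(1/4) = 1310 K.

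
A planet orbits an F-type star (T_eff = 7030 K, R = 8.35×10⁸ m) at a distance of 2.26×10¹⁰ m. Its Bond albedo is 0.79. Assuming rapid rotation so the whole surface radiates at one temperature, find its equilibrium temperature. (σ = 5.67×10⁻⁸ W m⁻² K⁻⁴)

T_eq ≈ 647 K

L = 4πR_⋆²σT_⋆⁴ = 4π(8.35×10⁸)² × 5.67×10⁻⁸ × (7030)⁴ = 1.21×10²⁷ W.
S = L/(4πd²) = 1.89×10⁵ W m⁻².
Energy balance: absorbed = emitted ⇒ πR²·S(1−A) = 4πR²·σT_eq⁴, so T_eq⁴ = S(1−A)/(4σ).
T_eq = [1.89×10⁵ × 0.21 / (4 × 5.67×10⁻⁸)]^(1/4) = (1.75×10¹¹)^(1/4) = 647 K.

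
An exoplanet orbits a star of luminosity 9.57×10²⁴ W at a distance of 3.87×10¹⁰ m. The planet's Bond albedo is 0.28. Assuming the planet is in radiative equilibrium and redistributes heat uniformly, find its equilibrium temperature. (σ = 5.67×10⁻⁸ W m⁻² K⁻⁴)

Flux: S = L/(4πd²) = 9.57×10²⁴/(4π×(3.87×10¹⁰)²) = 508 W m⁻².
Energy balance: absorbed = emitted ⇒ πR²·S(1−A) = 4πR²·σT_eq⁴, so T_eq⁴ = S(1−A)/(4σ).
T_eq = [508 × 0.72 / (4 × 5.67×10⁻⁸)]^(1/4) = (1.61×10⁹)^(1/4) = 200 K.

T_eq ≈ 200 K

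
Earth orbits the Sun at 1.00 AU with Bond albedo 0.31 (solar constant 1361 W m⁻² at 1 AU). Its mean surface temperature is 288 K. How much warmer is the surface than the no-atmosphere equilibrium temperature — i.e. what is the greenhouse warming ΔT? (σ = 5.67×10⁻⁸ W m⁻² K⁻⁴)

ΔT ≈ 34.3 K

S = 1361/1.00² = 1361 W m⁻².
T_eq = [S(1−A)/(4σ)]^(1/4) = [1361×0.69/(4×5.67×10⁻⁸)]^(1/4) = 253.7 K.
ΔT = T_surf − T_eq = 288 − 253.7.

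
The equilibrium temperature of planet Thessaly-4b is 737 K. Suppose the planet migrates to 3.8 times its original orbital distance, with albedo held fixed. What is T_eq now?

T_eq ∝ L^(1/4) · d^(−1/2).
T′ = 737 / 3.8^(1/2) = 378 K.

T_eq ≈ 378 K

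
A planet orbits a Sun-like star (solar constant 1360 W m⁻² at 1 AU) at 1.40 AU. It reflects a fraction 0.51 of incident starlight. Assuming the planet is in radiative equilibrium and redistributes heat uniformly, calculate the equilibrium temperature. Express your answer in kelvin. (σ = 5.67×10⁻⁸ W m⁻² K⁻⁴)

T_eq ≈ 197 K

Flux at 1.40 AU: S = 1360/1.40² = 694 W m⁻².
Energy balance: absorbed = emitted ⇒ πR²·S(1−A) = 4πR²·σT_eq⁴, so T_eq⁴ = S(1−A)/(4σ).
T_eq = [694 × 0.49 / (4 × 5.67×10⁻⁸)]^(1/4) = (1.50×10⁹)^(1/4) = 197 K.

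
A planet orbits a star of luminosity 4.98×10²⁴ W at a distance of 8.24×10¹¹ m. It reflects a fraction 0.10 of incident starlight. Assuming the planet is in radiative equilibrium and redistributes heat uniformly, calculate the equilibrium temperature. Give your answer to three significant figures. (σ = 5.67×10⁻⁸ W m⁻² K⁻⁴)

T_eq ≈ 39.0 K

Flux: S = L/(4πd²) = 4.98×10²⁴/(4π×(8.24×10¹¹)²) = 0.584 W m⁻².
Energy balance: absorbed = emitted ⇒ πR²·S(1−A) = 4πR²·σT_eq⁴, so T_eq⁴ = S(1−A)/(4σ).
T_eq = [0.584 × 0.90 / (4 × 5.67×10⁻⁸)]^(1/4) = (2.32×10⁶)^(1/4) = 39.0 K.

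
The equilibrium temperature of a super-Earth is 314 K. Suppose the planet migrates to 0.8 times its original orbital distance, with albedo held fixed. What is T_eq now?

T_eq ∝ L^(1/4) · d^(−1/2).
T′ = 314 / 0.8^(1/2) = 351 K.

T_eq ≈ 351 K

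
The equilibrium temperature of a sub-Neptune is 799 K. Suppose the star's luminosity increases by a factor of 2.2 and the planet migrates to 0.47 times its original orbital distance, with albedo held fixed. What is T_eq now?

T_eq ∝ L^(1/4) · d^(−1/2).
T′ = 799 × 2.2^(1/4) / 0.47^(1/2) = 1420 K.

T_eq ≈ 1420 K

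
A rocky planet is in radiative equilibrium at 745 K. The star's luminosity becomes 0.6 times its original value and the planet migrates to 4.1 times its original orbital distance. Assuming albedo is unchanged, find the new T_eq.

T_eq ∝ L^(1/4) · d^(−1/2).
T′ = 745 × 0.6^(1/4) / 4.1^(1/2) = 324 K.

T_eq ≈ 324 K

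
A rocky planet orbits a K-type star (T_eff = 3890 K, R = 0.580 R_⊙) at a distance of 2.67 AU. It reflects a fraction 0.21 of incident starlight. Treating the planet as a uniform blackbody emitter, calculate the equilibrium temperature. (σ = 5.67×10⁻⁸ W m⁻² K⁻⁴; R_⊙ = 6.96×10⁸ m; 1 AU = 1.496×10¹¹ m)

T_eq ≈ 82.4 K

R_⋆ = 0.580 × 6.96×10⁸ = 4.04×10⁸ m.
d = 2.67 AU = 3.99×10¹¹ m.
L = 4πR_⋆²σT_⋆⁴ = 4π(4.04×10⁸)² × 5.67×10⁻⁸ × (3890)⁴ = 2.66×10²⁵ W.
S = L/(4πd²) = 13.3 W m⁻².
Energy balance: absorbed = emitted ⇒ πR²·S(1−A) = 4πR²·σT_eq⁴, so T_eq⁴ = S(1−A)/(4σ).
T_eq = [13.3 × 0.79 / (4 × 5.67×10⁻⁸)]^(1/4) = (4.62×10⁷)^(1/4) = 82.4 K.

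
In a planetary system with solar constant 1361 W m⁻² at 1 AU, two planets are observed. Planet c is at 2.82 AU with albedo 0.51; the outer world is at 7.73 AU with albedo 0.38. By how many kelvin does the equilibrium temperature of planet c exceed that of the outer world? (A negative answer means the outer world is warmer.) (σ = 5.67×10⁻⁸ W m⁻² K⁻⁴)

T_eq = [S₀(1−A)/(4σd²)]^(1/4), so T ∝ (1−A)^(1/4) / √d.
T₁ = [1361×0.49/(4×5.67×10⁻⁸×2.82²)]^(1/4) = 138.67 K.
T₂ = [1361×0.62/(4×5.67×10⁻⁸×7.73²)]^(1/4) = 88.83 K.

ΔT ≈ 49.8 K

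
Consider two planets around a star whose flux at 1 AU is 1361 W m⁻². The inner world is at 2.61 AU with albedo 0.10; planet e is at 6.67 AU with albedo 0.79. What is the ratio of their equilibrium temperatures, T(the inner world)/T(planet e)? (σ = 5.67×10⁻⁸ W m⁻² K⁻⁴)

T_eq = [S₀(1−A)/(4σd²)]^(1/4), so T ∝ (1−A)^(1/4) / √d.
T₁ = [1361×0.90/(4×5.67×10⁻⁸×2.61²)]^(1/4) = 167.80 K.
T₂ = [1361×0.21/(4×5.67×10⁻⁸×6.67²)]^(1/4) = 72.95 K.

T₁/T₂ ≈ 2.300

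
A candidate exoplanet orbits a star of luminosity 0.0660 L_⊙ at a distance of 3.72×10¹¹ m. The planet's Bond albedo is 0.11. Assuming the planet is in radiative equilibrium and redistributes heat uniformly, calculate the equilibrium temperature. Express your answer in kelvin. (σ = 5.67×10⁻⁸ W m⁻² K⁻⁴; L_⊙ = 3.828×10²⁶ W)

L = 0.0660 × 3.828×10²⁶ = 2.53×10²⁵ W.
Flux: S = L/(4πd²) = 2.53×10²⁵/(4π×(3.72×10¹¹)²) = 14.5 W m⁻².
Energy balance: absorbed = emitted ⇒ πR²·S(1−A) = 4πR²·σT_eq⁴, so T_eq⁴ = S(1−A)/(4σ).
T_eq = [14.5 × 0.89 / (4 × 5.67×10⁻⁸)]^(1/4) = (5.70×10⁷)^(1/4) = 86.9 K.

T_eq ≈ 86.9 K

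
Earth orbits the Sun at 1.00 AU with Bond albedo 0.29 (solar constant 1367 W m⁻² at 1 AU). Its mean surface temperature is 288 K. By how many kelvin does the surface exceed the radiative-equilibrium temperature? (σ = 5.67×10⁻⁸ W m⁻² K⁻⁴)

ΔT ≈ 32.2 K

S = 1367/1.00² = 1367 W m⁻².
T_eq = [S(1−A)/(4σ)]^(1/4) = [1367×0.71/(4×5.67×10⁻⁸)]^(1/4) = 255.8 K.
ΔT = T_surf − T_eq = 288 − 255.8.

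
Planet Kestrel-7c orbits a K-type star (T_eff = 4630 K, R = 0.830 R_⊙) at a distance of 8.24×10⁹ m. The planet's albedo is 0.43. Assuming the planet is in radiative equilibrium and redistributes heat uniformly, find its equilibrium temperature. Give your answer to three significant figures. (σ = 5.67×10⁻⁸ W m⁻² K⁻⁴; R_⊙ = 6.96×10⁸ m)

R_⋆ = 0.830 × 6.96×10⁸ = 5.78×10⁸ m.
L = 4πR_⋆²σT_⋆⁴ = 4π(5.78×10⁸)² × 5.67×10⁻⁸ × (4630)⁴ = 1.09×10²⁶ W.
S = L/(4πd²) = 1.28×10⁵ W m⁻².
Energy balance: absorbed = emitted ⇒ πR²·S(1−A) = 4πR²·σT_eq⁴, so T_eq⁴ = S(1−A)/(4σ).
T_eq = [1.28×10⁵ × 0.57 / (4 × 5.67×10⁻⁸)]^(1/4) = (3.22×10¹¹)^(1/4) = 753 K.

T_eq ≈ 753 K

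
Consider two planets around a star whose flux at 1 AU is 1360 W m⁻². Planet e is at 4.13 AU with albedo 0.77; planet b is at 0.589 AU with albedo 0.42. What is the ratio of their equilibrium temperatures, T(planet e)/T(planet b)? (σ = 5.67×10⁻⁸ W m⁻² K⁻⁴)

T₁/T₂ ≈ 0.300

T_eq = [S₀(1−A)/(4σd²)]^(1/4), so T ∝ (1−A)^(1/4) / √d.
T₁ = [1360×0.23/(4×5.67×10⁻⁸×4.13²)]^(1/4) = 94.83 K.
T₂ = [1360×0.58/(4×5.67×10⁻⁸×0.589²)]^(1/4) = 316.43 K.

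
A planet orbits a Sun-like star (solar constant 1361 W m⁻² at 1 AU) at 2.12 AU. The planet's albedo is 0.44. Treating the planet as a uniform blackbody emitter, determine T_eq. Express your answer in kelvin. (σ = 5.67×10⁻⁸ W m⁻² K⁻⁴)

Flux at 2.12 AU: S = 1361/2.12² = 303 W m⁻².
Energy balance: absorbed = emitted ⇒ πR²·S(1−A) = 4πR²·σT_eq⁴, so T_eq⁴ = S(1−A)/(4σ).
T_eq = [303 × 0.56 / (4 × 5.67×10⁻⁸)]^(1/4) = (7.48×10⁸)^(1/4) = 165 K.

T_eq ≈ 165 K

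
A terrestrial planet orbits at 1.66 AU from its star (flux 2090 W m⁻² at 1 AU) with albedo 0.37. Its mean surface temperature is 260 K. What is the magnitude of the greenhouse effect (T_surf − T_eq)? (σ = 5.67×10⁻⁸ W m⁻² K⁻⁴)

S = 2090/1.66² = 758.5 W m⁻².
T_eq = [S(1−A)/(4σ)]^(1/4) = [758.5×0.63/(4×5.67×10⁻⁸)]^(1/4) = 214.2 K.
ΔT = T_surf − T_eq = 260 − 214.2.

ΔT ≈ 45.8 K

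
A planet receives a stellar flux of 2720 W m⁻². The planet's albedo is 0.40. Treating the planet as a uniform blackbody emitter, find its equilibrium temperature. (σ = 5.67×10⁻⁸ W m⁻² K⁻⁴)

Energy balance: absorbed = emitted ⇒ πR²·S(1−A) = 4πR²·σT_eq⁴, so T_eq⁴ = S(1−A)/(4σ).
T_eq = [2720 × 0.60 / (4 × 5.67×10⁻⁸)]^(1/4) = (7.20×10⁹)^(1/4) = 291 K.

T_eq ≈ 291 K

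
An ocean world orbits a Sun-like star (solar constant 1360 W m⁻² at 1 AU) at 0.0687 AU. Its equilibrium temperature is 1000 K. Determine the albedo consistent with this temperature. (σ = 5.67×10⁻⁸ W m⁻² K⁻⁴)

Flux at 0.0687 AU: S = 1360/0.0687² = 2.88×10⁵ W m⁻².
From T_eq⁴ = S(1−A)/(4σ): 1−A = 4σT_eq⁴/S.
1−A = 4 × 5.67×10⁻⁸ × (1000)⁴ / 2.88×10⁵ = 0.787.

A ≈ 0.21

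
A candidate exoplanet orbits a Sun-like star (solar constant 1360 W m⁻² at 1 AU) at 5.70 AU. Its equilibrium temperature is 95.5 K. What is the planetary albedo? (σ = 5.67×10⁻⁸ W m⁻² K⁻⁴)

Flux at 5.70 AU: S = 1360/5.70² = 41.9 W m⁻².
From T_eq⁴ = S(1−A)/(4σ): 1−A = 4σT_eq⁴/S.
1−A = 4 × 5.67×10⁻⁸ × (95.5)⁴ / 41.9 = 0.451.

A ≈ 0.55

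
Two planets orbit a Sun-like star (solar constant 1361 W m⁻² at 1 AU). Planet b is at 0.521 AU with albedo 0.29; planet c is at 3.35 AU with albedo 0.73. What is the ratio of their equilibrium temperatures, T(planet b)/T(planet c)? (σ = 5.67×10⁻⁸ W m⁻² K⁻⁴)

T_eq = [S₀(1−A)/(4σd²)]^(1/4), so T ∝ (1−A)^(1/4) / √d.
T₁ = [1361×0.71/(4×5.67×10⁻⁸×0.521²)]^(1/4) = 353.96 K.
T₂ = [1361×0.27/(4×5.67×10⁻⁸×3.35²)]^(1/4) = 109.62 K.

T₁/T₂ ≈ 3.229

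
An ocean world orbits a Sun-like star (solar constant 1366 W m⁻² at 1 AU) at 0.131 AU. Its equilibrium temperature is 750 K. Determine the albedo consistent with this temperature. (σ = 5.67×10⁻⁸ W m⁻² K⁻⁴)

Flux at 0.131 AU: S = 1366/0.131² = 7.96×10⁴ W m⁻².
From T_eq⁴ = S(1−A)/(4σ): 1−A = 4σT_eq⁴/S.
1−A = 4 × 5.67×10⁻⁸ × (750)⁴ / 7.96×10⁴ = 0.902.

A ≈ 0.10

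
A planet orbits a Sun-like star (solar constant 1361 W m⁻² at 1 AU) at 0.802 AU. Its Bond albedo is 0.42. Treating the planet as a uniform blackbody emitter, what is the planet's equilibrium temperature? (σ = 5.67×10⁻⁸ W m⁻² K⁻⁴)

T_eq ≈ 271 K

Flux at 0.802 AU: S = 1361/0.802² = 2120 W m⁻².
Energy balance: absorbed = emitted ⇒ πR²·S(1−A) = 4πR²·σT_eq⁴, so T_eq⁴ = S(1−A)/(4σ).
T_eq = [2120 × 0.58 / (4 × 5.67×10⁻⁸)]^(1/4) = (5.41×10⁹)^(1/4) = 271 K.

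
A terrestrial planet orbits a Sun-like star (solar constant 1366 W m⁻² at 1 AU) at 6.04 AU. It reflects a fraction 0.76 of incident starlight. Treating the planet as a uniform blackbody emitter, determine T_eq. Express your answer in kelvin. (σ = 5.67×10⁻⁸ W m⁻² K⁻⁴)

T_eq ≈ 79.3 K

Flux at 6.04 AU: S = 1366/6.04² = 37.4 W m⁻².
Energy balance: absorbed = emitted ⇒ πR²·S(1−A) = 4πR²·σT_eq⁴, so T_eq⁴ = S(1−A)/(4σ).
T_eq = [37.4 × 0.24 / (4 × 5.67×10⁻⁸)]^(1/4) = (3.96×10⁷)^(1/4) = 79.3 K.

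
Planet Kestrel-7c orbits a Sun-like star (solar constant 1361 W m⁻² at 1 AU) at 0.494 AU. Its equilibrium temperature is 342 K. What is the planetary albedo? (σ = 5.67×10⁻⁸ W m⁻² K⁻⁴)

Flux at 0.494 AU: S = 1361/0.494² = 5580 W m⁻².
From T_eq⁴ = S(1−A)/(4σ): 1−A = 4σT_eq⁴/S.
1−A = 4 × 5.67×10⁻⁸ × (342)⁴ / 5580 = 0.556.

A ≈ 0.44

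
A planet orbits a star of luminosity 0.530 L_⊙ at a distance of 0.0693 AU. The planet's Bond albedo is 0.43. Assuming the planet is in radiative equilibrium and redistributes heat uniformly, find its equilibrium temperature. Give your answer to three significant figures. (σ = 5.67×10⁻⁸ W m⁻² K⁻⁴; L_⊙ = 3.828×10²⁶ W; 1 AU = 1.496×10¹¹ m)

T_eq ≈ 784 K

d = 0.0693 AU = 1.04×10¹⁰ m.
L = 0.530 × 3.828×10²⁶ = 2.03×10²⁶ W.
Flux: S = L/(4πd²) = 2.03×10²⁶/(4π×(1.04×10¹⁰)²) = 1.50×10⁵ W m⁻².
Energy balance: absorbed = emitted ⇒ πR²·S(1−A) = 4πR²·σT_eq⁴, so T_eq⁴ = S(1−A)/(4σ).
T_eq = [1.50×10⁵ × 0.57 / (4 × 5.67×10⁻⁸)]^(1/4) = (3.78×10¹¹)^(1/4) = 784 K.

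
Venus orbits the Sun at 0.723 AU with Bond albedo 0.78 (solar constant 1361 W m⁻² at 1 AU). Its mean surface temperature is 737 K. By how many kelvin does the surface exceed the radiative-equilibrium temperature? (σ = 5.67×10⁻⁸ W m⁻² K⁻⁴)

ΔT ≈ 512.8 K

S = 1361/0.723² = 2604 W m⁻².
T_eq = [S(1−A)/(4σ)]^(1/4) = [2604×0.22/(4×5.67×10⁻⁸)]^(1/4) = 224.2 K.
ΔT = T_surf − T_eq = 737 − 224.2.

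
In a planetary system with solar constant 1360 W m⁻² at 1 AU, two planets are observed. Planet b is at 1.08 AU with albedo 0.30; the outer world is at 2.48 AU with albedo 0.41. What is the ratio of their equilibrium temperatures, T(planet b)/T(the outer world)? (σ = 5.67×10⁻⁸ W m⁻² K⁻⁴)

T_eq = [S₀(1−A)/(4σd²)]^(1/4), so T ∝ (1−A)^(1/4) / √d.
T₁ = [1360×0.70/(4×5.67×10⁻⁸×1.08²)]^(1/4) = 244.93 K.
T₂ = [1360×0.59/(4×5.67×10⁻⁸×2.48²)]^(1/4) = 154.87 K.

T₁/T₂ ≈ 1.582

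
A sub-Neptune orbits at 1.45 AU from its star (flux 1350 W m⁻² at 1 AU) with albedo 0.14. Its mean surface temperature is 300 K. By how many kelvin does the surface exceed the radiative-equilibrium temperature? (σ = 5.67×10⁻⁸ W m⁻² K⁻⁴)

S = 1350/1.45² = 642.1 W m⁻².
T_eq = [S(1−A)/(4σ)]^(1/4) = [642.1×0.86/(4×5.67×10⁻⁸)]^(1/4) = 222.1 K.
ΔT = T_surf − T_eq = 300 − 222.1.

ΔT ≈ 77.9 K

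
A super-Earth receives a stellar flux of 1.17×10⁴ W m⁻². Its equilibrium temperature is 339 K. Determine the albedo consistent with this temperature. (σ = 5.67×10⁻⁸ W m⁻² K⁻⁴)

From T_eq⁴ = S(1−A)/(4σ): 1−A = 4σT_eq⁴/S.
1−A = 4 × 5.67×10⁻⁸ × (339)⁴ / 1.17×10⁴ = 0.256.

A ≈ 0.74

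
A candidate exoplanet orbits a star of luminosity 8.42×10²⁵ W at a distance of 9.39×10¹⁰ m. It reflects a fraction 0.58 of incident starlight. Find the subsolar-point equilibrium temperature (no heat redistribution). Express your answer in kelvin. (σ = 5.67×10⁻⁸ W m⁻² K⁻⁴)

T_ss ≈ 274 K

Flux: S = L/(4πd²) = 8.42×10²⁵/(4π×(9.39×10¹⁰)²) = 760 W m⁻².
At the subsolar point the surface absorbs S(1−A) and emits σT⁴ per unit area — no factor of 4, since only the local patch is in balance.
T = [760 × 0.42 / 5.67×10⁻⁸]^(1/4) = (5.63×10⁹)^(1/4) = 274 K.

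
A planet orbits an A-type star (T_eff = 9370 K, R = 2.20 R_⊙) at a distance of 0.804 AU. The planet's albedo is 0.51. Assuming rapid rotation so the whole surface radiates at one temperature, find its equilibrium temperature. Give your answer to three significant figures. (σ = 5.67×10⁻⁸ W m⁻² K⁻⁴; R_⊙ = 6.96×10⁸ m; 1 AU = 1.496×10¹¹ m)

R_⋆ = 2.20 × 6.96×10⁸ = 1.53×10⁹ m.
d = 0.804 AU = 1.20×10¹¹ m.
L = 4πR_⋆²σT_⋆⁴ = 4π(1.53×10⁹)² × 5.67×10⁻⁸ × (9370)⁴ = 1.29×10²⁸ W.
S = L/(4πd²) = 7.08×10⁴ W m⁻².
Energy balance: absorbed = emitted ⇒ πR²·S(1−A) = 4πR²·σT_eq⁴, so T_eq⁴ = S(1−A)/(4σ).
T_eq = [7.08×10⁴ × 0.49 / (4 × 5.67×10⁻⁸)]^(1/4) = (1.53×10¹¹)^(1/4) = 625 K.

T_eq ≈ 625 K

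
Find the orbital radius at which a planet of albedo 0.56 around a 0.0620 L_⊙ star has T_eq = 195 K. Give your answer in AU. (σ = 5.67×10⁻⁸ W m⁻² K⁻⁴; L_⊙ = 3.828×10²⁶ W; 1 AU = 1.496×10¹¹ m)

d ≈ 0.336 AU

L = 0.0620 × 3.828×10²⁶ = 2.37×10²⁵ W.
From T_eq⁴ = L(1−A)/(16πσd²): d = √[L(1−A)/(16πσT_eq⁴)].
d = √[2.37×10²⁵ × 0.44 / (16π × 5.67×10⁻⁸ × (195)⁴)] = 5.03×10¹⁰ m = 0.336 AU.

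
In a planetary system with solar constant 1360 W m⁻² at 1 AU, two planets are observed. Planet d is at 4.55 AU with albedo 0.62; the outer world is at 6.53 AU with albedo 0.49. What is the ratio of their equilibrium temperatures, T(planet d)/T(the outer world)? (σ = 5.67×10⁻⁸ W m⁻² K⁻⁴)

T_eq = [S₀(1−A)/(4σd²)]^(1/4), so T ∝ (1−A)^(1/4) / √d.
T₁ = [1360×0.38/(4×5.67×10⁻⁸×4.55²)]^(1/4) = 102.43 K.
T₂ = [1360×0.51/(4×5.67×10⁻⁸×6.53²)]^(1/4) = 92.03 K.

T₁/T₂ ≈ 1.113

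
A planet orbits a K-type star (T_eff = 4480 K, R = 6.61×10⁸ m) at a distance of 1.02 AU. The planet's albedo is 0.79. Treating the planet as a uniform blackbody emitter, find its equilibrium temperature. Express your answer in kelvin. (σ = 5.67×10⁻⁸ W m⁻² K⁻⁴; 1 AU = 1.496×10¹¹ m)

d = 1.02 AU = 1.53×10¹¹ m.
L = 4πR_⋆²σT_⋆⁴ = 4π(6.61×10⁸)² × 5.67×10⁻⁸ × (4480)⁴ = 1.25×10²⁶ W.
S = L/(4πd²) = 429 W m⁻².
Energy balance: absorbed = emitted ⇒ πR²·S(1−A) = 4πR²·σT_eq⁴, so T_eq⁴ = S(1−A)/(4σ).
T_eq = [429 × 0.21 / (4 × 5.67×10⁻⁸)]^(1/4) = (3.97×10⁸)^(1/4) = 141 K.

T_eq ≈ 141 K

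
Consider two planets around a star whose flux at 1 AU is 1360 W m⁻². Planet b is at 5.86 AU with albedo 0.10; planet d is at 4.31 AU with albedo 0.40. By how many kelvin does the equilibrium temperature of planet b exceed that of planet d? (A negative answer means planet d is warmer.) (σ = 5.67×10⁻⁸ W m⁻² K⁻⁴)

ΔT ≈ -6.0 K

T_eq = [S₀(1−A)/(4σd²)]^(1/4), so T ∝ (1−A)^(1/4) / √d.
T₁ = [1360×0.90/(4×5.67×10⁻⁸×5.86²)]^(1/4) = 111.97 K.
T₂ = [1360×0.60/(4×5.67×10⁻⁸×4.31²)]^(1/4) = 117.97 K.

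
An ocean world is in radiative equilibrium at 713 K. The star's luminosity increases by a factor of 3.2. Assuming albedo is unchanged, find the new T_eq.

T_eq ≈ 954 K

T_eq ∝ L^(1/4) · d^(−1/2).
T′ = 713 × 3.2^(1/4) = 954 K.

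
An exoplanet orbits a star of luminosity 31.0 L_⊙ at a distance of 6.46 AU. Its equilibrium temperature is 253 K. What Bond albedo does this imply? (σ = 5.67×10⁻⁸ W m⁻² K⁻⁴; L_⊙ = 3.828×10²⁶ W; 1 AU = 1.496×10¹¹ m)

A ≈ 0.08

d = 6.46 AU = 9.66×10¹¹ m.
L = 31.0 × 3.828×10²⁶ = 1.19×10²⁸ W.
Flux: S = L/(4πd²) = 1.19×10²⁸/(4π×(9.66×10¹¹)²) = 1010 W m⁻².
From T_eq⁴ = S(1−A)/(4σ): 1−A = 4σT_eq⁴/S.
1−A = 4 × 5.67×10⁻⁸ × (253)⁴ / 1010 = 0.919.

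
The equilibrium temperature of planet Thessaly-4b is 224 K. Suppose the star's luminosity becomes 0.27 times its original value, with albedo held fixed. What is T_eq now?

T_eq ∝ L^(1/4) · d^(−1/2).
T′ = 224 × 0.27^(1/4) = 161 K.

T_eq ≈ 161 K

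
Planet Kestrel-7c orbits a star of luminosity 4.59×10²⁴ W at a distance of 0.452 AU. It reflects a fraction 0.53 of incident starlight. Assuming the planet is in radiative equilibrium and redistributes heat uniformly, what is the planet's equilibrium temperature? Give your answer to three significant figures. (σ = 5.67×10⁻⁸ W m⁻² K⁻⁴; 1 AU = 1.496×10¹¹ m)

T_eq ≈ 113 K

d = 0.452 AU = 6.76×10¹⁰ m.
Flux: S = L/(4πd²) = 4.59×10²⁴/(4π×(6.76×10¹⁰)²) = 79.9 W m⁻².
Energy balance: absorbed = emitted ⇒ πR²·S(1−A) = 4πR²·σT_eq⁴, so T_eq⁴ = S(1−A)/(4σ).
T_eq = [79.9 × 0.47 / (4 × 5.67×10⁻⁸)]^(1/4) = (1.66×10⁸)^(1/4) = 113 K.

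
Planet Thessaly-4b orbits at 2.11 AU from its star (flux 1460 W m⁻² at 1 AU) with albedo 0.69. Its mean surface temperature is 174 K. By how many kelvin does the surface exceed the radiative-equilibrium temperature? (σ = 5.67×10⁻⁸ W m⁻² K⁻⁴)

ΔT ≈ 28.5 K

S = 1460/2.11² = 327.9 W m⁻².
T_eq = [S(1−A)/(4σ)]^(1/4) = [327.9×0.31/(4×5.67×10⁻⁸)]^(1/4) = 145.5 K.
ΔT = T_surf − T_eq = 174 − 145.5.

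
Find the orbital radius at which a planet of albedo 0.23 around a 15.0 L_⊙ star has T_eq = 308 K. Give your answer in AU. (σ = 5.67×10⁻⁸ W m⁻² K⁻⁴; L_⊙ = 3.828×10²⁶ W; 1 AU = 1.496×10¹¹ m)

L = 15.0 × 3.828×10²⁶ = 5.74×10²⁷ W.
From T_eq⁴ = L(1−A)/(16πσd²): d = √[L(1−A)/(16πσT_eq⁴)].
d = √[5.74×10²⁷ × 0.77 / (16π × 5.67×10⁻⁸ × (308)⁴)] = 4.15×10¹¹ m = 2.78 AU.

d ≈ 2.78 AU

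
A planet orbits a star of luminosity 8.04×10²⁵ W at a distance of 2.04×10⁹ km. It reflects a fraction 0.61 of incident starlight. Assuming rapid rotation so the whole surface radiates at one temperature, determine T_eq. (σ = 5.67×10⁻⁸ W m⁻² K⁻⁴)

T_eq ≈ 40.3 K

d = 2.04×10⁹ km = 2.04×10¹² m.
Flux: S = L/(4πd²) = 8.04×10²⁵/(4π×(2.04×10¹²)²) = 1.54 W m⁻².
Energy balance: absorbed = emitted ⇒ πR²·S(1−A) = 4πR²·σT_eq⁴, so T_eq⁴ = S(1−A)/(4σ).
T_eq = [1.54 × 0.39 / (4 × 5.67×10⁻⁸)]^(1/4) = (2.64×10⁶)^(1/4) = 40.3 K.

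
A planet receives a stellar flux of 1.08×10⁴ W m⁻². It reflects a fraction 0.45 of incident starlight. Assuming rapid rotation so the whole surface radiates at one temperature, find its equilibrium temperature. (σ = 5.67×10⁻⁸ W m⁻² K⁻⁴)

Energy balance: absorbed = emitted ⇒ πR²·S(1−A) = 4πR²·σT_eq⁴, so T_eq⁴ = S(1−A)/(4σ).
T_eq = [1.08×10⁴ × 0.55 / (4 × 5.67×10⁻⁸)]^(1/4) = (2.62×10¹⁰)^(1/4) = 402 K.

T_eq ≈ 402 K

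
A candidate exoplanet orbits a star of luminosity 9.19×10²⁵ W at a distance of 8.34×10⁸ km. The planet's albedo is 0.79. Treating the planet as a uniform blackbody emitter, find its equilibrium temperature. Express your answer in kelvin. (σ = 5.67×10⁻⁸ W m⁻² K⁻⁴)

T_eq ≈ 55.9 K

d = 8.34×10⁸ km = 8.34×10¹¹ m.
Flux: S = L/(4πd²) = 9.19×10²⁵/(4π×(8.34×10¹¹)²) = 10.5 W m⁻².
Energy balance: absorbed = emitted ⇒ πR²·S(1−A) = 4πR²·σT_eq⁴, so T_eq⁴ = S(1−A)/(4σ).
T_eq = [10.5 × 0.21 / (4 × 5.67×10⁻⁸)]^(1/4) = (9.74×10⁶)^(1/4) = 55.9 K.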